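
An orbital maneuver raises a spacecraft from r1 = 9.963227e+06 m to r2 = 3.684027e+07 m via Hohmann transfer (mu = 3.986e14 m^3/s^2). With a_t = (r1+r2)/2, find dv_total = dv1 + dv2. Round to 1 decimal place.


Step 1: Transfer semi-major axis a_t = (9.963227e+06 + 3.684027e+07) / 2 = 2.340175e+07 m
Step 2: v1 (circular at r1) = sqrt(mu/r1) = 6325.12 m/s
Step 3: v_t1 = sqrt(mu*(2/r1 - 1/a_t)) = 7936.08 m/s
Step 4: dv1 = |7936.08 - 6325.12| = 1610.96 m/s
Step 5: v2 (circular at r2) = 3289.33 m/s, v_t2 = 2146.26 m/s
Step 6: dv2 = |3289.33 - 2146.26| = 1143.06 m/s
Step 7: Total delta-v = 1610.96 + 1143.06 = 2754.0 m/s

2754.0


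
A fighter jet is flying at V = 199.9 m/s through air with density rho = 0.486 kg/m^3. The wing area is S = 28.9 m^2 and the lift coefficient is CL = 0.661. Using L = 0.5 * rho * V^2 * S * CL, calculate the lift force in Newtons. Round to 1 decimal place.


Step 1: Calculate dynamic pressure q = 0.5 * 0.486 * 199.9^2 = 0.5 * 0.486 * 39960.01 = 9710.2824 Pa
Step 2: Multiply by wing area and lift coefficient: L = 9710.2824 * 28.9 * 0.661
Step 3: L = 280627.1622 * 0.661 = 185494.6 N

185494.6


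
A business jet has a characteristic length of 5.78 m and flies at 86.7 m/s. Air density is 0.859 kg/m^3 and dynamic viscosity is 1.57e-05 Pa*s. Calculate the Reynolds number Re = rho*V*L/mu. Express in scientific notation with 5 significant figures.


Step 1: Numerator = rho * V * L = 0.859 * 86.7 * 5.78 = 430.467234
Step 2: Re = 430.467234 / 1.57e-05
Step 3: Re = 2.7418e+07

2.7418e+07


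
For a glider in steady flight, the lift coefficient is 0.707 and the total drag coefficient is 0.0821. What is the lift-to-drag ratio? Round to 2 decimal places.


Step 1: L/D = CL / CD = 0.707 / 0.0821
Step 2: L/D = 8.61

8.61


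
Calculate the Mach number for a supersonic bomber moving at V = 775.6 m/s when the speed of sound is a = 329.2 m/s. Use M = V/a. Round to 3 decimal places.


Step 1: M = V / a = 775.6 / 329.2
Step 2: M = 2.356

2.356


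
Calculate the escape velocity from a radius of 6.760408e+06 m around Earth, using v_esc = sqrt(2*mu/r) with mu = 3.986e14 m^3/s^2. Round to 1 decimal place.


Step 1: 2*mu/r = 2 * 3.986e14 / 6.760408e+06 = 117921876.9045
Step 2: v_esc = sqrt(117921876.9045) = 10859.2 m/s

10859.2


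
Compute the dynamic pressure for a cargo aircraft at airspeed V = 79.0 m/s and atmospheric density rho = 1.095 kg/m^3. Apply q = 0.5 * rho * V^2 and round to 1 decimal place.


Step 1: V^2 = 79.0^2 = 6241.0
Step 2: q = 0.5 * 1.095 * 6241.0
Step 3: q = 3416.9 Pa

3416.9


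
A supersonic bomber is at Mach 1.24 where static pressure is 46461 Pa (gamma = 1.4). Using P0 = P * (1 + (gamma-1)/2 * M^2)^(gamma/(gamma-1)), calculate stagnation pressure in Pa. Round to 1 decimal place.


Step 1: (gamma-1)/2 * M^2 = 0.2 * 1.5376 = 0.30752
Step 2: 1 + 0.30752 = 1.30752
Step 3: Exponent gamma/(gamma-1) = 3.5
Step 4: P0 = 46461 * 1.30752^3.5 = 118756.6 Pa

118756.6


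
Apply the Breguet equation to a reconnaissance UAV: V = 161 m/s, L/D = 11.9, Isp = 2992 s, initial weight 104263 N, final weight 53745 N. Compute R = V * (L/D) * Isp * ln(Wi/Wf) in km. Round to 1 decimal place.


Step 1: Coefficient = V * (L/D) * Isp = 161 * 11.9 * 2992 = 5732372.8 m
Step 2: Wi/Wf = 104263 / 53745 = 1.939957
Step 3: ln(1.939957) = 0.662666
Step 4: R = 5732372.8 * 0.662666 = 3798648.1 m = 3798.6 km

3798.6


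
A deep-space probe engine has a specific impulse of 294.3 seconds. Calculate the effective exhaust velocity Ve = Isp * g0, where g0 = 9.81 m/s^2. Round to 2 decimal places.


Step 1: Ve = Isp * g0 = 294.3 * 9.81
Step 2: Ve = 2887.08 m/s

2887.08


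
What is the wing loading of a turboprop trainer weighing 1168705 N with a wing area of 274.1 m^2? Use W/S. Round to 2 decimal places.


Step 1: Wing loading = W / S = 1168705 / 274.1
Step 2: Wing loading = 4263.79 N/m^2

4263.79


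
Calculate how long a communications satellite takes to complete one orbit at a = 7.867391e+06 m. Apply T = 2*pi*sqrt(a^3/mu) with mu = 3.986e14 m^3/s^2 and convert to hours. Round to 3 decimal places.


Step 1: a^3 / mu = 4.869588e+20 / 3.986e14 = 1.221673e+06
Step 2: sqrt(1.221673e+06) = 1105.2931 s
Step 3: T = 2*pi * 1105.2931 = 6944.76 s
Step 4: T in hours = 6944.76 / 3600 = 1.929 hours

1.929


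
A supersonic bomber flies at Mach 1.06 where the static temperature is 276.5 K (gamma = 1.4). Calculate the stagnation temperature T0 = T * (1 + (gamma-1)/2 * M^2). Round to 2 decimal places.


Step 1: (gamma-1)/2 = 0.2
Step 2: M^2 = 1.1236
Step 3: 1 + 0.2 * 1.1236 = 1.22472
Step 4: T0 = 276.5 * 1.22472 = 338.64 K

338.64


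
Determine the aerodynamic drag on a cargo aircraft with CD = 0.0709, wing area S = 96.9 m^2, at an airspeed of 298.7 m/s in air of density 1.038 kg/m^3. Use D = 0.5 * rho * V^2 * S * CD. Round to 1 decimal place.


Step 1: Dynamic pressure q = 0.5 * 1.038 * 298.7^2 = 46306.0571 Pa
Step 2: Drag D = q * S * CD = 46306.0571 * 96.9 * 0.0709
Step 3: D = 318132.3 N

318132.3


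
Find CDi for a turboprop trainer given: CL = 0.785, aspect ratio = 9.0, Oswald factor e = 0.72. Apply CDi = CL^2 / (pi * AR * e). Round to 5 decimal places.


Step 1: CL^2 = 0.785^2 = 0.616225
Step 2: pi * AR * e = 3.14159 * 9.0 * 0.72 = 20.35752
Step 3: CDi = 0.616225 / 20.35752 = 0.03027

0.03027


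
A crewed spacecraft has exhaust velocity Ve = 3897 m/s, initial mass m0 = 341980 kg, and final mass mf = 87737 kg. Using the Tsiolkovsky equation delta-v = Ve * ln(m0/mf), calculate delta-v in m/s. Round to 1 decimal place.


Step 1: Mass ratio m0/mf = 341980 / 87737 = 3.897785
Step 2: ln(3.897785) = 1.360409
Step 3: delta-v = 3897 * 1.360409 = 5301.5 m/s

5301.5


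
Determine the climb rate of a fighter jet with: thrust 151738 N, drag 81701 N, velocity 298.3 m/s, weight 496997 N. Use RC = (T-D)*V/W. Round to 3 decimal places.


Step 1: Excess thrust = T - D = 151738 - 81701 = 70037 N
Step 2: Excess power = 70037 * 298.3 = 20892037.1 W
Step 3: RC = 20892037.1 / 496997 = 42.037 m/s

42.037


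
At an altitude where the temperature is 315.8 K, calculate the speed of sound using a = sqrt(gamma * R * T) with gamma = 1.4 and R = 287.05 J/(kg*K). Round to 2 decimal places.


Step 1: gamma * R * T = 1.4 * 287.05 * 315.8 = 126910.546
Step 2: a = sqrt(126910.546) = 356.25 m/s

356.25


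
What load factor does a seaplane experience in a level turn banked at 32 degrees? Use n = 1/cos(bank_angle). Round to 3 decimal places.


Step 1: Convert 32 degrees to radians = 0.558505
Step 2: cos(32 deg) = 0.848048
Step 3: n = 1 / 0.848048 = 1.179

1.179


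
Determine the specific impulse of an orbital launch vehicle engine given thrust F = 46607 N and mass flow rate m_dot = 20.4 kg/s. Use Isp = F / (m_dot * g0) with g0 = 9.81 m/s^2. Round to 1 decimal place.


Step 1: m_dot * g0 = 20.4 * 9.81 = 200.12
Step 2: Isp = 46607 / 200.12 = 232.9 s

232.9


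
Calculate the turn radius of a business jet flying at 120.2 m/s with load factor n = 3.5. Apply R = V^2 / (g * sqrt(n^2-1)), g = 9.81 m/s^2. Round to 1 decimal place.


Step 1: V^2 = 120.2^2 = 14448.04
Step 2: n^2 - 1 = 3.5^2 - 1 = 11.25
Step 3: sqrt(11.25) = 3.354102
Step 4: R = 14448.04 / (9.81 * 3.354102) = 439.1 m

439.1


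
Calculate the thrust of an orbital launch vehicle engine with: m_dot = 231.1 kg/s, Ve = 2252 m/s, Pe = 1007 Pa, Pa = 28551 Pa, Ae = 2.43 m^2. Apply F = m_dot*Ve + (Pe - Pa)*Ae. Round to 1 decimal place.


Step 1: Momentum thrust = m_dot * Ve = 231.1 * 2252 = 520437.2 N
Step 2: Pressure thrust = (Pe - Pa) * Ae = (1007 - 28551) * 2.43 = -66931.92 N
Step 3: Total thrust F = 520437.2 + -66931.92 = 453505.3 N

453505.3


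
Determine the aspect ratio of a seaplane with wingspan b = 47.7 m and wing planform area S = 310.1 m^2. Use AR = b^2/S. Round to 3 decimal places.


Step 1: b^2 = 47.7^2 = 2275.29
Step 2: AR = 2275.29 / 310.1 = 7.337

7.337


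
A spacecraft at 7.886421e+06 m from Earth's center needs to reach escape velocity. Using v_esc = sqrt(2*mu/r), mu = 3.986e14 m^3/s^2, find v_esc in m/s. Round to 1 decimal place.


Step 1: 2*mu/r = 2 * 3.986e14 / 7.886421e+06 = 101085143.6919
Step 2: v_esc = sqrt(101085143.6919) = 10054.1 m/s

10054.1


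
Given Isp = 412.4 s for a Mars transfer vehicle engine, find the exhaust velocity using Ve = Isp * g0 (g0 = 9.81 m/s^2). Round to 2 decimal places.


Step 1: Ve = Isp * g0 = 412.4 * 9.81
Step 2: Ve = 4045.64 m/s

4045.64


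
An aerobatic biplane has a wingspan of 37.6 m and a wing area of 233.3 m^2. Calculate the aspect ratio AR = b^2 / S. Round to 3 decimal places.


Step 1: b^2 = 37.6^2 = 1413.76
Step 2: AR = 1413.76 / 233.3 = 6.060

6.060


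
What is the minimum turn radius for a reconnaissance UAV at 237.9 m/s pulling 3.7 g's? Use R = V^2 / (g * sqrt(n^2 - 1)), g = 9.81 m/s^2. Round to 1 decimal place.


Step 1: V^2 = 237.9^2 = 56596.41
Step 2: n^2 - 1 = 3.7^2 - 1 = 12.69
Step 3: sqrt(12.69) = 3.562303
Step 4: R = 56596.41 / (9.81 * 3.562303) = 1619.5 m

1619.5


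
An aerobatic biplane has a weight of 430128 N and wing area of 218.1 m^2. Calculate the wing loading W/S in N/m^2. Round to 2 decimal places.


Step 1: Wing loading = W / S = 430128 / 218.1
Step 2: Wing loading = 1972.16 N/m^2

1972.16


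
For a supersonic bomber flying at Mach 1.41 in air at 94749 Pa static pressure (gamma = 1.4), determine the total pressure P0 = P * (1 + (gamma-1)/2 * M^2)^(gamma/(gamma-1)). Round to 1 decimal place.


Step 1: (gamma-1)/2 * M^2 = 0.2 * 1.9881 = 0.39762
Step 2: 1 + 0.39762 = 1.39762
Step 3: Exponent gamma/(gamma-1) = 3.5
Step 4: P0 = 94749 * 1.39762^3.5 = 305799.3 Pa

305799.3


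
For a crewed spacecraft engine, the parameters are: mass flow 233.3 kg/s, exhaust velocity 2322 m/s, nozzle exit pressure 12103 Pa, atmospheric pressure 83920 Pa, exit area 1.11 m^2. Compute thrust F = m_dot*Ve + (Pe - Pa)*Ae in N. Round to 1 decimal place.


Step 1: Momentum thrust = m_dot * Ve = 233.3 * 2322 = 541722.6 N
Step 2: Pressure thrust = (Pe - Pa) * Ae = (12103 - 83920) * 1.11 = -79716.87 N
Step 3: Total thrust F = 541722.6 + -79716.87 = 462005.7 N

462005.7


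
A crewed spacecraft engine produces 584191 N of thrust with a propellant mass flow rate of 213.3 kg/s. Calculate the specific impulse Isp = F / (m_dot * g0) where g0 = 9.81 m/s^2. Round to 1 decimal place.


Step 1: m_dot * g0 = 213.3 * 9.81 = 2092.47
Step 2: Isp = 584191 / 2092.47 = 279.2 s

279.2


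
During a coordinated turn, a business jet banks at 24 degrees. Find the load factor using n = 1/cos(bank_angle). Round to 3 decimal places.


Step 1: Convert 24 degrees to radians = 0.418879
Step 2: cos(24 deg) = 0.913545
Step 3: n = 1 / 0.913545 = 1.095

1.095


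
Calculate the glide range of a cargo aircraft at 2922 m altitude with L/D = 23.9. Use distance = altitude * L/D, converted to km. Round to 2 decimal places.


Step 1: Glide distance = altitude * L/D = 2922 * 23.9 = 69835.8 m
Step 2: Convert to km: 69835.8 / 1000 = 69.84 km

69.84


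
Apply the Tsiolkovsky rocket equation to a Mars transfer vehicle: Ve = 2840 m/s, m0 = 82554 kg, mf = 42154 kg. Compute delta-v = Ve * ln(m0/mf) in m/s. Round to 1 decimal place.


Step 1: Mass ratio m0/mf = 82554 / 42154 = 1.958391
Step 2: ln(1.958391) = 0.672123
Step 3: delta-v = 2840 * 0.672123 = 1908.8 m/s

1908.8


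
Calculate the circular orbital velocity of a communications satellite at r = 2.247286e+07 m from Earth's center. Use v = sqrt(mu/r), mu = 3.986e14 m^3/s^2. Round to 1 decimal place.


Step 1: mu / r = 3.986e14 / 2.247286e+07 = 17736950.2591
Step 2: v = sqrt(17736950.2591) = 4211.5 m/s

4211.5


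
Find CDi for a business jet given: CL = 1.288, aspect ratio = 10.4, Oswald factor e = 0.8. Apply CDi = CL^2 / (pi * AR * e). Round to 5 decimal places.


Step 1: CL^2 = 1.288^2 = 1.658944
Step 2: pi * AR * e = 3.14159 * 10.4 * 0.8 = 26.138051
Step 3: CDi = 1.658944 / 26.138051 = 0.06347

0.06347


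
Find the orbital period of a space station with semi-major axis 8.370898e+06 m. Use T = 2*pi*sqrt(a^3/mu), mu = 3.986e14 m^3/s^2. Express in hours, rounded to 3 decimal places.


Step 1: a^3 / mu = 5.865650e+20 / 3.986e14 = 1.471563e+06
Step 2: sqrt(1.471563e+06) = 1213.08 s
Step 3: T = 2*pi * 1213.08 = 7622.01 s
Step 4: T in hours = 7622.01 / 3600 = 2.117 hours

2.117


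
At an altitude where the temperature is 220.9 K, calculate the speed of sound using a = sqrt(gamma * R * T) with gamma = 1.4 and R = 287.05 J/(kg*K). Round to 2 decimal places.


Step 1: gamma * R * T = 1.4 * 287.05 * 220.9 = 88773.083
Step 2: a = sqrt(88773.083) = 297.95 m/s

297.95


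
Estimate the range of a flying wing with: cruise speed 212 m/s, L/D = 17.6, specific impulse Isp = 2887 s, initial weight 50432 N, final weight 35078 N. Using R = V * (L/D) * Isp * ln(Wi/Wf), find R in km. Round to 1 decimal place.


Step 1: Coefficient = V * (L/D) * Isp = 212 * 17.6 * 2887 = 10771974.4 m
Step 2: Wi/Wf = 50432 / 35078 = 1.43771
Step 3: ln(1.43771) = 0.363052
Step 4: R = 10771974.4 * 0.363052 = 3910784.1 m = 3910.8 km

3910.8


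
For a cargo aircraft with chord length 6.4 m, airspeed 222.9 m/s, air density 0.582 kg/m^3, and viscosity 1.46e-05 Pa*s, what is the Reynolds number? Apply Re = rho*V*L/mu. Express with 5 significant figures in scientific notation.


Step 1: Numerator = rho * V * L = 0.582 * 222.9 * 6.4 = 830.25792
Step 2: Re = 830.25792 / 1.46e-05
Step 3: Re = 5.6867e+07

5.6867e+07


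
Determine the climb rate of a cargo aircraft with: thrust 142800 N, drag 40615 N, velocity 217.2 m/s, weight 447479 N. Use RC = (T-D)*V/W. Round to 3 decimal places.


Step 1: Excess thrust = T - D = 142800 - 40615 = 102185 N
Step 2: Excess power = 102185 * 217.2 = 22194582.0 W
Step 3: RC = 22194582.0 / 447479 = 49.599 m/s

49.599


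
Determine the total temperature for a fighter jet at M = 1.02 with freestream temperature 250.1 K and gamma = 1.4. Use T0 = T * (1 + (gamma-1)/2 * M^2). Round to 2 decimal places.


Step 1: (gamma-1)/2 = 0.2
Step 2: M^2 = 1.0404
Step 3: 1 + 0.2 * 1.0404 = 1.20808
Step 4: T0 = 250.1 * 1.20808 = 302.14 K

302.14


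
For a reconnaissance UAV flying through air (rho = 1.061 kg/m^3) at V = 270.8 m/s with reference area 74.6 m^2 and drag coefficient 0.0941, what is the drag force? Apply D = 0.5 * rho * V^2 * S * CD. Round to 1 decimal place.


Step 1: Dynamic pressure q = 0.5 * 1.061 * 270.8^2 = 38902.9655 Pa
Step 2: Drag D = q * S * CD = 38902.9655 * 74.6 * 0.0941
Step 3: D = 273093.4 N

273093.4


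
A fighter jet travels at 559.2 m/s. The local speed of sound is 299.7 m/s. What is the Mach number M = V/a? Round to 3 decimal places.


Step 1: M = V / a = 559.2 / 299.7
Step 2: M = 1.866

1.866


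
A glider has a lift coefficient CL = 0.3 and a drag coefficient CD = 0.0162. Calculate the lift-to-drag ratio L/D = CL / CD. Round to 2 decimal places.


Step 1: L/D = CL / CD = 0.3 / 0.0162
Step 2: L/D = 18.52

18.52


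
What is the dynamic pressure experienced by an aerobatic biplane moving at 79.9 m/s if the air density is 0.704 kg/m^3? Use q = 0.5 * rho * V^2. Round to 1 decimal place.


Step 1: V^2 = 79.9^2 = 6384.01
Step 2: q = 0.5 * 0.704 * 6384.01
Step 3: q = 2247.2 Pa

2247.2


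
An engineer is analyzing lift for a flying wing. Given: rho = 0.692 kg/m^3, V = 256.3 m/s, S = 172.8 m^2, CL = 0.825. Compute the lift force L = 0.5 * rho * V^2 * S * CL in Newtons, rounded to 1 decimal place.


Step 1: Calculate dynamic pressure q = 0.5 * 0.692 * 256.3^2 = 0.5 * 0.692 * 65689.69 = 22728.6327 Pa
Step 2: Multiply by wing area and lift coefficient: L = 22728.6327 * 172.8 * 0.825
Step 3: L = 3927507.7375 * 0.825 = 3240193.9 N

3240193.9


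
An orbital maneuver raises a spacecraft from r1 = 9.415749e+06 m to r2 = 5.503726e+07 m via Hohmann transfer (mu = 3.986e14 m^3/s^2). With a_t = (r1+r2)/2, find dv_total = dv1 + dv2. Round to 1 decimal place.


Step 1: Transfer semi-major axis a_t = (9.415749e+06 + 5.503726e+07) / 2 = 3.222650e+07 m
Step 2: v1 (circular at r1) = sqrt(mu/r1) = 6506.41 m/s
Step 3: v_t1 = sqrt(mu*(2/r1 - 1/a_t)) = 8502.82 m/s
Step 4: dv1 = |8502.82 - 6506.41| = 1996.41 m/s
Step 5: v2 (circular at r2) = 2691.16 m/s, v_t2 = 1454.66 m/s
Step 6: dv2 = |2691.16 - 1454.66| = 1236.51 m/s
Step 7: Total delta-v = 1996.41 + 1236.51 = 3232.9 m/s

3232.9


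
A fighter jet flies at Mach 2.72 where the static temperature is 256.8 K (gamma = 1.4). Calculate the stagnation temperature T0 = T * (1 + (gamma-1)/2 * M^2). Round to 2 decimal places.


Step 1: (gamma-1)/2 = 0.2
Step 2: M^2 = 7.3984
Step 3: 1 + 0.2 * 7.3984 = 2.47968
Step 4: T0 = 256.8 * 2.47968 = 636.78 K

636.78


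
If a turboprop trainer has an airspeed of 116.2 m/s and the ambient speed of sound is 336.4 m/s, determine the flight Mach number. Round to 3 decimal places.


Step 1: M = V / a = 116.2 / 336.4
Step 2: M = 0.345

0.345


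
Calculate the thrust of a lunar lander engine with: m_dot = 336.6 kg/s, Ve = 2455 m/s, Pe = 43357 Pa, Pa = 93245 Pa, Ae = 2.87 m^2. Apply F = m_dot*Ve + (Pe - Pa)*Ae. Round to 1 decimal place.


Step 1: Momentum thrust = m_dot * Ve = 336.6 * 2455 = 826353.0 N
Step 2: Pressure thrust = (Pe - Pa) * Ae = (43357 - 93245) * 2.87 = -143178.56 N
Step 3: Total thrust F = 826353.0 + -143178.56 = 683174.4 N

683174.4


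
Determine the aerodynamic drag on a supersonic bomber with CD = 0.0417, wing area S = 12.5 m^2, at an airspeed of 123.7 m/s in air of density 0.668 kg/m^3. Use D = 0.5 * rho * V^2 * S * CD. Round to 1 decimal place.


Step 1: Dynamic pressure q = 0.5 * 0.668 * 123.7^2 = 5110.7645 Pa
Step 2: Drag D = q * S * CD = 5110.7645 * 12.5 * 0.0417
Step 3: D = 2664.0 N

2664.0


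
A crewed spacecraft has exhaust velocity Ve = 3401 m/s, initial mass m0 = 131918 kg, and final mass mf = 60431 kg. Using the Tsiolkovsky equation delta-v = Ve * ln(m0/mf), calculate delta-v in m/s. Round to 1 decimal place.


Step 1: Mass ratio m0/mf = 131918 / 60431 = 2.182952
Step 2: ln(2.182952) = 0.780678
Step 3: delta-v = 3401 * 0.780678 = 2655.1 m/s

2655.1


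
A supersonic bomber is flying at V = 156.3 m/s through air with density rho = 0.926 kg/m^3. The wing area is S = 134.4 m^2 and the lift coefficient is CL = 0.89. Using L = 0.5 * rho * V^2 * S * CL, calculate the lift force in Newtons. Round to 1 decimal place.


Step 1: Calculate dynamic pressure q = 0.5 * 0.926 * 156.3^2 = 0.5 * 0.926 * 24429.69 = 11310.9465 Pa
Step 2: Multiply by wing area and lift coefficient: L = 11310.9465 * 134.4 * 0.89
Step 3: L = 1520191.2056 * 0.89 = 1352970.2 N

1352970.2


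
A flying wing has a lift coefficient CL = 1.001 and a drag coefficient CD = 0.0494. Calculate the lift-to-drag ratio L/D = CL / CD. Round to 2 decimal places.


Step 1: L/D = CL / CD = 1.001 / 0.0494
Step 2: L/D = 20.26

20.26


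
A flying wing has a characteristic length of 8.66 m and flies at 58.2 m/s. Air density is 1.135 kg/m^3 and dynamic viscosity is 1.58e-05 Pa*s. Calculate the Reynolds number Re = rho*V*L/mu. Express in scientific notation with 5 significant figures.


Step 1: Numerator = rho * V * L = 1.135 * 58.2 * 8.66 = 572.05362
Step 2: Re = 572.05362 / 1.58e-05
Step 3: Re = 3.6206e+07

3.6206e+07


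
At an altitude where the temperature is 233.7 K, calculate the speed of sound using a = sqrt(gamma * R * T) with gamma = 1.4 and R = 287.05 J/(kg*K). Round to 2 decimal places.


Step 1: gamma * R * T = 1.4 * 287.05 * 233.7 = 93917.019
Step 2: a = sqrt(93917.019) = 306.46 m/s

306.46


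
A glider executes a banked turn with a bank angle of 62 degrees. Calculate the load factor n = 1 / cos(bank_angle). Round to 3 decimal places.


Step 1: Convert 62 degrees to radians = 1.082104
Step 2: cos(62 deg) = 0.469472
Step 3: n = 1 / 0.469472 = 2.130

2.130


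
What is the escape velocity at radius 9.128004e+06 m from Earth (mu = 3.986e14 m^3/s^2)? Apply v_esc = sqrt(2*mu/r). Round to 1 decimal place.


Step 1: 2*mu/r = 2 * 3.986e14 / 9.128004e+06 = 87335632.193
Step 2: v_esc = sqrt(87335632.193) = 9345.4 m/s

9345.4


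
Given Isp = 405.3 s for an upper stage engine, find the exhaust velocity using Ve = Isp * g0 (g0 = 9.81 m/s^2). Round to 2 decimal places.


Step 1: Ve = Isp * g0 = 405.3 * 9.81
Step 2: Ve = 3975.99 m/s

3975.99


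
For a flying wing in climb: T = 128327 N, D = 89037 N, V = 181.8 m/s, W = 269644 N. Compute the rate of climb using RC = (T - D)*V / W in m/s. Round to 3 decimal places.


Step 1: Excess thrust = T - D = 128327 - 89037 = 39290 N
Step 2: Excess power = 39290 * 181.8 = 7142922.0 W
Step 3: RC = 7142922.0 / 269644 = 26.490 m/s

26.490


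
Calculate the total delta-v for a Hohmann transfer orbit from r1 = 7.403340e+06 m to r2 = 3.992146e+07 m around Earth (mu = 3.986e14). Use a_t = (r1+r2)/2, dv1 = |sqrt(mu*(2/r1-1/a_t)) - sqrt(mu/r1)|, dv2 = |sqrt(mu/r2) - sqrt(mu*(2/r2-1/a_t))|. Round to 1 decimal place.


Step 1: Transfer semi-major axis a_t = (7.403340e+06 + 3.992146e+07) / 2 = 2.366240e+07 m
Step 2: v1 (circular at r1) = sqrt(mu/r1) = 7337.61 m/s
Step 3: v_t1 = sqrt(mu*(2/r1 - 1/a_t)) = 9530.78 m/s
Step 4: dv1 = |9530.78 - 7337.61| = 2193.17 m/s
Step 5: v2 (circular at r2) = 3159.84 m/s, v_t2 = 1767.46 m/s
Step 6: dv2 = |3159.84 - 1767.46| = 1392.38 m/s
Step 7: Total delta-v = 2193.17 + 1392.38 = 3585.6 m/s

3585.6


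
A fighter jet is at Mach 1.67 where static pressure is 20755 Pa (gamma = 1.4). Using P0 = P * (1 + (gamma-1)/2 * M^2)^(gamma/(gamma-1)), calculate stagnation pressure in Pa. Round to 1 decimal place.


Step 1: (gamma-1)/2 * M^2 = 0.2 * 2.7889 = 0.55778
Step 2: 1 + 0.55778 = 1.55778
Step 3: Exponent gamma/(gamma-1) = 3.5
Step 4: P0 = 20755 * 1.55778^3.5 = 97925.1 Pa

97925.1


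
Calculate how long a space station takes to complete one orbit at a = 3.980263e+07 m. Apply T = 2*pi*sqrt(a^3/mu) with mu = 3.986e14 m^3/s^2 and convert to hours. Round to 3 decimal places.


Step 1: a^3 / mu = 6.305729e+22 / 3.986e14 = 1.581969e+08
Step 2: sqrt(1.581969e+08) = 12577.6356 s
Step 3: T = 2*pi * 12577.6356 = 79027.61 s
Step 4: T in hours = 79027.61 / 3600 = 21.952 hours

21.952


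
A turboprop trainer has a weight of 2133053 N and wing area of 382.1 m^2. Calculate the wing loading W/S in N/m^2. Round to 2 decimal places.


Step 1: Wing loading = W / S = 2133053 / 382.1
Step 2: Wing loading = 5582.45 N/m^2

5582.45


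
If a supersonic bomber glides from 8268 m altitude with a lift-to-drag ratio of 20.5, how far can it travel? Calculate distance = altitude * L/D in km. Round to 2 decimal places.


Step 1: Glide distance = altitude * L/D = 8268 * 20.5 = 169494.0 m
Step 2: Convert to km: 169494.0 / 1000 = 169.49 km

169.49


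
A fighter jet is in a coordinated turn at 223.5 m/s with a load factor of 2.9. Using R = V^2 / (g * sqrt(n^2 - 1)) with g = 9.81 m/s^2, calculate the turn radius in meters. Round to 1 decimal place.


Step 1: V^2 = 223.5^2 = 49952.25
Step 2: n^2 - 1 = 2.9^2 - 1 = 7.41
Step 3: sqrt(7.41) = 2.722132
Step 4: R = 49952.25 / (9.81 * 2.722132) = 1870.6 m

1870.6


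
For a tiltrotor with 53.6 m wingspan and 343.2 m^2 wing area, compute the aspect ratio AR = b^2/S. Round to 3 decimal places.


Step 1: b^2 = 53.6^2 = 2872.96
Step 2: AR = 2872.96 / 343.2 = 8.371

8.371


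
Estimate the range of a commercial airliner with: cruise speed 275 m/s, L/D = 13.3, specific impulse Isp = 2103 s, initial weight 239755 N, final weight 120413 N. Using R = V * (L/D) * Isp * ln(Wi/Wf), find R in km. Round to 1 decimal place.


Step 1: Coefficient = V * (L/D) * Isp = 275 * 13.3 * 2103 = 7691722.5 m
Step 2: Wi/Wf = 239755 / 120413 = 1.991106
Step 3: ln(1.991106) = 0.68869
Step 4: R = 7691722.5 * 0.68869 = 5297212.9 m = 5297.2 km

5297.2


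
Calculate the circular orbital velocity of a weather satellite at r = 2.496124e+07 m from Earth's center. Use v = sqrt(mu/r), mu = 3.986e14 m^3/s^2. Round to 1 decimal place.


Step 1: mu / r = 3.986e14 / 2.496124e+07 = 15968757.9623
Step 2: v = sqrt(15968757.9623) = 3996.1 m/s

3996.1


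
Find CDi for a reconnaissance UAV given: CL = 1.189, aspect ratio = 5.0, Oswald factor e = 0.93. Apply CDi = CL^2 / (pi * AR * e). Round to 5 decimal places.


Step 1: CL^2 = 1.189^2 = 1.413721
Step 2: pi * AR * e = 3.14159 * 5.0 * 0.93 = 14.608406
Step 3: CDi = 1.413721 / 14.608406 = 0.09677

0.09677


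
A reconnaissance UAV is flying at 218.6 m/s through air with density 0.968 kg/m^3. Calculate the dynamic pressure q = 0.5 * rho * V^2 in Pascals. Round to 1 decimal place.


Step 1: V^2 = 218.6^2 = 47785.96
Step 2: q = 0.5 * 0.968 * 47785.96
Step 3: q = 23128.4 Pa

23128.4


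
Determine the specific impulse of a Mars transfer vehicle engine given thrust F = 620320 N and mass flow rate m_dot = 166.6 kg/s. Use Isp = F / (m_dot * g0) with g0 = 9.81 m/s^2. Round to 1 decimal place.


Step 1: m_dot * g0 = 166.6 * 9.81 = 1634.35
Step 2: Isp = 620320 / 1634.35 = 379.6 s

379.6


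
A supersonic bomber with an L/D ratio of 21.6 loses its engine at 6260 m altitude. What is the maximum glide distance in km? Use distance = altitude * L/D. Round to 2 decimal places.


Step 1: Glide distance = altitude * L/D = 6260 * 21.6 = 135216.0 m
Step 2: Convert to km: 135216.0 / 1000 = 135.22 km

135.22


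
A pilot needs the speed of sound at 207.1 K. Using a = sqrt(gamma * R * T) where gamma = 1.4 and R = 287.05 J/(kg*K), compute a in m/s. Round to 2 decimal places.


Step 1: gamma * R * T = 1.4 * 287.05 * 207.1 = 83227.277
Step 2: a = sqrt(83227.277) = 288.49 m/s

288.49


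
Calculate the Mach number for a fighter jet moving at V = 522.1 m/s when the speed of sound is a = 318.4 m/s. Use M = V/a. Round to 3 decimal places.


Step 1: M = V / a = 522.1 / 318.4
Step 2: M = 1.640

1.640


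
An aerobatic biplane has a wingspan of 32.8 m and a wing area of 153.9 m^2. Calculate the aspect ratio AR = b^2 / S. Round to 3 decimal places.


Step 1: b^2 = 32.8^2 = 1075.84
Step 2: AR = 1075.84 / 153.9 = 6.991

6.991


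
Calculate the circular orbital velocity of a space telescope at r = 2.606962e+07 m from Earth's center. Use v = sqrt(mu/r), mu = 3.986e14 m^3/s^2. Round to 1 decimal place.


Step 1: mu / r = 3.986e14 / 2.606962e+07 = 15289827.7765
Step 2: v = sqrt(15289827.7765) = 3910.2 m/s

3910.2


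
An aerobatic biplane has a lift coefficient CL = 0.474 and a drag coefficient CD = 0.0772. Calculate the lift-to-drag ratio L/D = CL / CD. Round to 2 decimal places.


Step 1: L/D = CL / CD = 0.474 / 0.0772
Step 2: L/D = 6.14

6.14


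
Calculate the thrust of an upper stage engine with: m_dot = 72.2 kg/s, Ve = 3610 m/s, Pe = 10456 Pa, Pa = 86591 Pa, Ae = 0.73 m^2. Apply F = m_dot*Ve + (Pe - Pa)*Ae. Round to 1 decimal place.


Step 1: Momentum thrust = m_dot * Ve = 72.2 * 3610 = 260642.0 N
Step 2: Pressure thrust = (Pe - Pa) * Ae = (10456 - 86591) * 0.73 = -55578.55 N
Step 3: Total thrust F = 260642.0 + -55578.55 = 205063.5 N

205063.5


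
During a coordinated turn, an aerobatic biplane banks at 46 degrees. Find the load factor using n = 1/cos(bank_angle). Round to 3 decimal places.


Step 1: Convert 46 degrees to radians = 0.802851
Step 2: cos(46 deg) = 0.694658
Step 3: n = 1 / 0.694658 = 1.440

1.440


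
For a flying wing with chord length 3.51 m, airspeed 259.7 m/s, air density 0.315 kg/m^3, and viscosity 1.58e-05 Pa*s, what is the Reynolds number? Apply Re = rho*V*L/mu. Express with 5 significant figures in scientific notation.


Step 1: Numerator = rho * V * L = 0.315 * 259.7 * 3.51 = 287.137305
Step 2: Re = 287.137305 / 1.58e-05
Step 3: Re = 1.8173e+07

1.8173e+07


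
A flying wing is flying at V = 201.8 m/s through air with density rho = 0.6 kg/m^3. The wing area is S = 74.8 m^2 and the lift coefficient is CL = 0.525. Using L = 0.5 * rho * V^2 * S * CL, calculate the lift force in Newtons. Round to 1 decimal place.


Step 1: Calculate dynamic pressure q = 0.5 * 0.6 * 201.8^2 = 0.5 * 0.6 * 40723.24 = 12216.972 Pa
Step 2: Multiply by wing area and lift coefficient: L = 12216.972 * 74.8 * 0.525
Step 3: L = 913829.5056 * 0.525 = 479760.5 N

479760.5


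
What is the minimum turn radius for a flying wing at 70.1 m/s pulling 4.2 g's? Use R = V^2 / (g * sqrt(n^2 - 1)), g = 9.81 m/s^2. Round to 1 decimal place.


Step 1: V^2 = 70.1^2 = 4914.01
Step 2: n^2 - 1 = 4.2^2 - 1 = 16.64
Step 3: sqrt(16.64) = 4.079216
Step 4: R = 4914.01 / (9.81 * 4.079216) = 122.8 m

122.8


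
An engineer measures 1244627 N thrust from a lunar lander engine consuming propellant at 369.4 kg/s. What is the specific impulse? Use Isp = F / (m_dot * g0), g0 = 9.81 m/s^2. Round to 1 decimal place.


Step 1: m_dot * g0 = 369.4 * 9.81 = 3623.81
Step 2: Isp = 1244627 / 3623.81 = 343.5 s

343.5


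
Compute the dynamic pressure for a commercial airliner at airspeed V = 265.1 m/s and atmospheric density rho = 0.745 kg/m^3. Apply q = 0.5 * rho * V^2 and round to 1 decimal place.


Step 1: V^2 = 265.1^2 = 70278.01
Step 2: q = 0.5 * 0.745 * 70278.01
Step 3: q = 26178.6 Pa

26178.6


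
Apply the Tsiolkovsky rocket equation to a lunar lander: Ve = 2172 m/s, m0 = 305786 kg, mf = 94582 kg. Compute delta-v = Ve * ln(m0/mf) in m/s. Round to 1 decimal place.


Step 1: Mass ratio m0/mf = 305786 / 94582 = 3.233025
Step 2: ln(3.233025) = 1.173418
Step 3: delta-v = 2172 * 1.173418 = 2548.7 m/s

2548.7


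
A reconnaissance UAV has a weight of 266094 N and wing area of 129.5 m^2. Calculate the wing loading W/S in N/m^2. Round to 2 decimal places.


Step 1: Wing loading = W / S = 266094 / 129.5
Step 2: Wing loading = 2054.78 N/m^2

2054.78


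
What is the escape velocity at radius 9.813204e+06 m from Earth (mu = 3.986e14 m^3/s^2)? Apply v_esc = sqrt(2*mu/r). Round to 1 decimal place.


Step 1: 2*mu/r = 2 * 3.986e14 / 9.813204e+06 = 81237483.7005
Step 2: v_esc = sqrt(81237483.7005) = 9013.2 m/s

9013.2


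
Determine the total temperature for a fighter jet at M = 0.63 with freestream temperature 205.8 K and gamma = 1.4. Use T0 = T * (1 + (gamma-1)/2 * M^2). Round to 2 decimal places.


Step 1: (gamma-1)/2 = 0.2
Step 2: M^2 = 0.3969
Step 3: 1 + 0.2 * 0.3969 = 1.07938
Step 4: T0 = 205.8 * 1.07938 = 222.14 K

222.14


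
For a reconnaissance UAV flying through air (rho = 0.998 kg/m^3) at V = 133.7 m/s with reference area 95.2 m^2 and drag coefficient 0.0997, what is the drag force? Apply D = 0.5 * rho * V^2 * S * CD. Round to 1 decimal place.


Step 1: Dynamic pressure q = 0.5 * 0.998 * 133.7^2 = 8919.9693 Pa
Step 2: Drag D = q * S * CD = 8919.9693 * 95.2 * 0.0997
Step 3: D = 84663.4 N

84663.4


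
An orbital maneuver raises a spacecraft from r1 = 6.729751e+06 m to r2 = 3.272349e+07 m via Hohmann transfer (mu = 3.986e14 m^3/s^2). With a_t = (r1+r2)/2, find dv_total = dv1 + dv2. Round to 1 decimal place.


Step 1: Transfer semi-major axis a_t = (6.729751e+06 + 3.272349e+07) / 2 = 1.972662e+07 m
Step 2: v1 (circular at r1) = sqrt(mu/r1) = 7696.07 m/s
Step 3: v_t1 = sqrt(mu*(2/r1 - 1/a_t)) = 9912.26 m/s
Step 4: dv1 = |9912.26 - 7696.07| = 2216.19 m/s
Step 5: v2 (circular at r2) = 3490.11 m/s, v_t2 = 2038.51 m/s
Step 6: dv2 = |3490.11 - 2038.51| = 1451.6 m/s
Step 7: Total delta-v = 2216.19 + 1451.6 = 3667.8 m/s

3667.8


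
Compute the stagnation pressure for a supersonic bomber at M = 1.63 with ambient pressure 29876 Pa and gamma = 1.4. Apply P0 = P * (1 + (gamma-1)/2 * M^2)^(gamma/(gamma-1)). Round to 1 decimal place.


Step 1: (gamma-1)/2 * M^2 = 0.2 * 2.6569 = 0.53138
Step 2: 1 + 0.53138 = 1.53138
Step 3: Exponent gamma/(gamma-1) = 3.5
Step 4: P0 = 29876 * 1.53138^3.5 = 132773.9 Pa

132773.9


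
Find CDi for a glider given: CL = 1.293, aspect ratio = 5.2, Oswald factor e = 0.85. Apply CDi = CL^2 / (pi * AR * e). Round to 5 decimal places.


Step 1: CL^2 = 1.293^2 = 1.671849
Step 2: pi * AR * e = 3.14159 * 5.2 * 0.85 = 13.88584
Step 3: CDi = 1.671849 / 13.88584 = 0.12040

0.12040


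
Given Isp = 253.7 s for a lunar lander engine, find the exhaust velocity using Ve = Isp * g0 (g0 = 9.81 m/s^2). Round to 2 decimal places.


Step 1: Ve = Isp * g0 = 253.7 * 9.81
Step 2: Ve = 2488.80 m/s

2488.80


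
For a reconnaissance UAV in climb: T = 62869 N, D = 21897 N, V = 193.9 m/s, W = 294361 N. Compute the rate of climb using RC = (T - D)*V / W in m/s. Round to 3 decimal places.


Step 1: Excess thrust = T - D = 62869 - 21897 = 40972 N
Step 2: Excess power = 40972 * 193.9 = 7944470.8 W
Step 3: RC = 7944470.8 / 294361 = 26.989 m/s

26.989


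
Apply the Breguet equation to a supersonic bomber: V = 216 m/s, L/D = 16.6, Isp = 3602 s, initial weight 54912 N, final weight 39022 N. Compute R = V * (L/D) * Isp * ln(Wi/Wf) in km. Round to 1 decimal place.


Step 1: Coefficient = V * (L/D) * Isp = 216 * 16.6 * 3602 = 12915331.2 m
Step 2: Wi/Wf = 54912 / 39022 = 1.407206
Step 3: ln(1.407206) = 0.341606
Step 4: R = 12915331.2 * 0.341606 = 4411958.7 m = 4412.0 km

4412.0


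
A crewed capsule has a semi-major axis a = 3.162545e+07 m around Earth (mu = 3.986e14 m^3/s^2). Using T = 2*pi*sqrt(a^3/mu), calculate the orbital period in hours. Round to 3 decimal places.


Step 1: a^3 / mu = 3.163080e+22 / 3.986e14 = 7.935474e+07
Step 2: sqrt(7.935474e+07) = 8908.1275 s
Step 3: T = 2*pi * 8908.1275 = 55971.42 s
Step 4: T in hours = 55971.42 / 3600 = 15.548 hours

15.548


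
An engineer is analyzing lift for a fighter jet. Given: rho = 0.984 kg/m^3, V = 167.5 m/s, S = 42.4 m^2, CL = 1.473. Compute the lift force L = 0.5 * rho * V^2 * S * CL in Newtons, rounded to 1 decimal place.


Step 1: Calculate dynamic pressure q = 0.5 * 0.984 * 167.5^2 = 0.5 * 0.984 * 28056.25 = 13803.675 Pa
Step 2: Multiply by wing area and lift coefficient: L = 13803.675 * 42.4 * 1.473
Step 3: L = 585275.82 * 1.473 = 862111.3 N

862111.3


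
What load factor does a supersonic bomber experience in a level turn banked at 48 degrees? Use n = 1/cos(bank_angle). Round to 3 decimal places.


Step 1: Convert 48 degrees to radians = 0.837758
Step 2: cos(48 deg) = 0.669131
Step 3: n = 1 / 0.669131 = 1.494

1.494


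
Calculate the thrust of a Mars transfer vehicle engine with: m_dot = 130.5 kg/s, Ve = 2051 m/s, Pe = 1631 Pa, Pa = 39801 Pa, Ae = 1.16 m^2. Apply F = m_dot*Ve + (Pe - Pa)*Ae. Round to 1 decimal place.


Step 1: Momentum thrust = m_dot * Ve = 130.5 * 2051 = 267655.5 N
Step 2: Pressure thrust = (Pe - Pa) * Ae = (1631 - 39801) * 1.16 = -44277.20 N
Step 3: Total thrust F = 267655.5 + -44277.20 = 223378.3 N

223378.3


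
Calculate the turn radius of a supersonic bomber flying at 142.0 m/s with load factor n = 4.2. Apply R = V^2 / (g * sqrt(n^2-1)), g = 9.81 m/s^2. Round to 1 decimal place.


Step 1: V^2 = 142.0^2 = 20164.0
Step 2: n^2 - 1 = 4.2^2 - 1 = 16.64
Step 3: sqrt(16.64) = 4.079216
Step 4: R = 20164.0 / (9.81 * 4.079216) = 503.9 m

503.9


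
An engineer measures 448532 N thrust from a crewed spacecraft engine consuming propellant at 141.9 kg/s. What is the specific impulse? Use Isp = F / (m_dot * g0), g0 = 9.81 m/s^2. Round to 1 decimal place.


Step 1: m_dot * g0 = 141.9 * 9.81 = 1392.04
Step 2: Isp = 448532 / 1392.04 = 322.2 s

322.2


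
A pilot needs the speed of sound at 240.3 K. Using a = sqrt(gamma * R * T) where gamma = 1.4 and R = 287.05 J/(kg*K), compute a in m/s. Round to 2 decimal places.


Step 1: gamma * R * T = 1.4 * 287.05 * 240.3 = 96569.361
Step 2: a = sqrt(96569.361) = 310.76 m/s

310.76


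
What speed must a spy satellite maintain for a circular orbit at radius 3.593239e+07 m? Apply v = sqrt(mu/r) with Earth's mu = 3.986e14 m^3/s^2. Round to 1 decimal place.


Step 1: mu / r = 3.986e14 / 3.593239e+07 = 11093055.5969
Step 2: v = sqrt(11093055.5969) = 3330.6 m/s

3330.6


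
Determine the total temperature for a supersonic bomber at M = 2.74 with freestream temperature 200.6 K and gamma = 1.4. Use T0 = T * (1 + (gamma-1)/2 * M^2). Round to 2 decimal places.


Step 1: (gamma-1)/2 = 0.2
Step 2: M^2 = 7.5076
Step 3: 1 + 0.2 * 7.5076 = 2.50152
Step 4: T0 = 200.6 * 2.50152 = 501.80 K

501.80


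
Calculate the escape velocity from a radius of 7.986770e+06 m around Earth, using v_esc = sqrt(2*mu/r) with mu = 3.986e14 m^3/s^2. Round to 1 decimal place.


Step 1: 2*mu/r = 2 * 3.986e14 / 7.986770e+06 = 99815069.1706
Step 2: v_esc = sqrt(99815069.1706) = 9990.7 m/s

9990.7


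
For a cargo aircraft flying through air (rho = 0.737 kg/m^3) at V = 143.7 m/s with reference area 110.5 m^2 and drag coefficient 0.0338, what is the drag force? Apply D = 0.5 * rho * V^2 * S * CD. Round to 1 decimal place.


Step 1: Dynamic pressure q = 0.5 * 0.737 * 143.7^2 = 7609.4108 Pa
Step 2: Drag D = q * S * CD = 7609.4108 * 110.5 * 0.0338
Step 3: D = 28420.4 N

28420.4


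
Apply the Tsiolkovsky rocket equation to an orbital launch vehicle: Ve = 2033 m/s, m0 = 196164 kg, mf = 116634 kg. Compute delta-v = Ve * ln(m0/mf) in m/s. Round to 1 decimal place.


Step 1: Mass ratio m0/mf = 196164 / 116634 = 1.681877
Step 2: ln(1.681877) = 0.51991
Step 3: delta-v = 2033 * 0.51991 = 1057.0 m/s

1057.0


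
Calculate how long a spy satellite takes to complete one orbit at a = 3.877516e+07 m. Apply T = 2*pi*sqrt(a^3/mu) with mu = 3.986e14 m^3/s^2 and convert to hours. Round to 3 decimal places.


Step 1: a^3 / mu = 5.829896e+22 / 3.986e14 = 1.462593e+08
Step 2: sqrt(1.462593e+08) = 12093.7713 s
Step 3: T = 2*pi * 12093.7713 = 75987.41 s
Step 4: T in hours = 75987.41 / 3600 = 21.108 hours

21.108


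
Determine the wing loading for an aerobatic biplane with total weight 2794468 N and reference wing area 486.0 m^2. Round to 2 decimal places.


Step 1: Wing loading = W / S = 2794468 / 486.0
Step 2: Wing loading = 5749.93 N/m^2

5749.93


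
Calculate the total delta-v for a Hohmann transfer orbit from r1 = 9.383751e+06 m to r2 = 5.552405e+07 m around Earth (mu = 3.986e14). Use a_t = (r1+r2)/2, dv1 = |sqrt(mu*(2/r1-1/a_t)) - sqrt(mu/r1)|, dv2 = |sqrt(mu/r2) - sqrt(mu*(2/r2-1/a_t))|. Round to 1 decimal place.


Step 1: Transfer semi-major axis a_t = (9.383751e+06 + 5.552405e+07) / 2 = 3.245390e+07 m
Step 2: v1 (circular at r1) = sqrt(mu/r1) = 6517.49 m/s
Step 3: v_t1 = sqrt(mu*(2/r1 - 1/a_t)) = 8524.87 m/s
Step 4: dv1 = |8524.87 - 6517.49| = 2007.37 m/s
Step 5: v2 (circular at r2) = 2679.34 m/s, v_t2 = 1440.73 m/s
Step 6: dv2 = |2679.34 - 1440.73| = 1238.61 m/s
Step 7: Total delta-v = 2007.37 + 1238.61 = 3246.0 m/s

3246.0


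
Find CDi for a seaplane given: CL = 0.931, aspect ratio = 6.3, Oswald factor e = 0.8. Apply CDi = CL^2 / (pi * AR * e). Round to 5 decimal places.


Step 1: CL^2 = 0.931^2 = 0.866761
Step 2: pi * AR * e = 3.14159 * 6.3 * 0.8 = 15.833627
Step 3: CDi = 0.866761 / 15.833627 = 0.05474

0.05474


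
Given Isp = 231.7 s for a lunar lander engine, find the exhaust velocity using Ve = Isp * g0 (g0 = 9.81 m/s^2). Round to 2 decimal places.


Step 1: Ve = Isp * g0 = 231.7 * 9.81
Step 2: Ve = 2272.98 m/s

2272.98


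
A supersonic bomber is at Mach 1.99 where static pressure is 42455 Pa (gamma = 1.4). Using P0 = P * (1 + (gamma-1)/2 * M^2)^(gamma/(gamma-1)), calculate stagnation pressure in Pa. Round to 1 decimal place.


Step 1: (gamma-1)/2 * M^2 = 0.2 * 3.9601 = 0.79202
Step 2: 1 + 0.79202 = 1.79202
Step 3: Exponent gamma/(gamma-1) = 3.5
Step 4: P0 = 42455 * 1.79202^3.5 = 327061.1 Pa

327061.1


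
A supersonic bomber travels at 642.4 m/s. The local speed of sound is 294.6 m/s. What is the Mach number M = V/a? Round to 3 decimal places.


Step 1: M = V / a = 642.4 / 294.6
Step 2: M = 2.181

2.181


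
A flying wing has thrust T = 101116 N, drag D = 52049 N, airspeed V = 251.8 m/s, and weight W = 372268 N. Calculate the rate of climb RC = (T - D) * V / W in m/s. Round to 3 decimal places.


Step 1: Excess thrust = T - D = 101116 - 52049 = 49067 N
Step 2: Excess power = 49067 * 251.8 = 12355070.6 W
Step 3: RC = 12355070.6 / 372268 = 33.189 m/s

33.189


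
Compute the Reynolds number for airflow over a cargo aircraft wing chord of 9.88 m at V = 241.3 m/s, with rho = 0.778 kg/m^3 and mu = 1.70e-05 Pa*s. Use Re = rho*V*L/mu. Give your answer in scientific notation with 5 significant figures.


Step 1: Numerator = rho * V * L = 0.778 * 241.3 * 9.88 = 1854.786232
Step 2: Re = 1854.786232 / 1.70e-05
Step 3: Re = 1.0911e+08

1.0911e+08
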